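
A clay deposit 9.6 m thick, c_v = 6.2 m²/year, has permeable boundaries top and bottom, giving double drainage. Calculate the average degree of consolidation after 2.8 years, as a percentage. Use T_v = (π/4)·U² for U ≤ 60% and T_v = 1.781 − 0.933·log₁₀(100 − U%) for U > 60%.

Drainage path length: H_d = H/2 = 4.8 m (double drainage).
T_v = c_v·t/H_d² = 6.2×2.8/4.8² = 0.75347.
T_v = 0.75347 corresponds to the U > 60% branch:
U = 1 − 10^((1.781 − T_v)/0.933)/100 = 0.8737

U ≈ 87.4 %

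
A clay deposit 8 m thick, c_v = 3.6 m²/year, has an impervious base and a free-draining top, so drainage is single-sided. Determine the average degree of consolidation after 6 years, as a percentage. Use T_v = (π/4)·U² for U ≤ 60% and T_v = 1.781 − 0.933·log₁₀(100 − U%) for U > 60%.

Drainage path length: H_d = H = 8 m (single drainage).
T_v = c_v·t/H_d² = 3.6×6/8² = 0.3375.
T_v = 0.3375 corresponds to the U > 60% branch:
U = 1 − 10^((1.781 − T_v)/0.933)/100 = 0.6475

U ≈ 64.7 %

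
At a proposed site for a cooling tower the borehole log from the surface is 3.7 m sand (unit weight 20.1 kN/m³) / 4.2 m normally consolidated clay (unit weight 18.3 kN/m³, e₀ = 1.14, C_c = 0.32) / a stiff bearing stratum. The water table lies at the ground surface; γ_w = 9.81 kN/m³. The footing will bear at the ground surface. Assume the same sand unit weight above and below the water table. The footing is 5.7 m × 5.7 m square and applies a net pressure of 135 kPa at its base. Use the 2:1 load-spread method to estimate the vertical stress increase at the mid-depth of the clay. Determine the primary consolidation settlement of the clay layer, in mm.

Mid-depth of clay below the ground surface: z = 3.7 + 4.2/2 = 5.8 m.
Total vertical stress at mid-clay: σ_v = 20.1×3.7 + 18.3×2.1 = 112.8 kPa.
Pore pressure: u = 9.81×(5.8 − 0) = 56.898 kPa.
Initial effective stress: σ'_0 = σ_v − u = 112.8 − 56.898 = 55.902 kPa.
Stress increase at mid-clay by the 2:1 spreading method:
Δσ = qBL/((B+z)(L+z)) = 135×5.7×5.7/((5.7+5.8)(5.7+5.8)) = 33.166 kPa
Final effective stress: σ'_f = σ'_0 + Δσ = 55.902 + 33.166 = 89.068 kPa.
Normally consolidated clay, so the full stress increment lies on the virgin compression line:
S_c = C_c·H/(1+e₀)·log₁₀(σ'_f/σ'_0) = 0.32×4.2/(1+1.14)×log₁₀(89.068/55.902)
    = 0.62804 × 0.20229 = 0.127 m

S_c ≈ 127 mm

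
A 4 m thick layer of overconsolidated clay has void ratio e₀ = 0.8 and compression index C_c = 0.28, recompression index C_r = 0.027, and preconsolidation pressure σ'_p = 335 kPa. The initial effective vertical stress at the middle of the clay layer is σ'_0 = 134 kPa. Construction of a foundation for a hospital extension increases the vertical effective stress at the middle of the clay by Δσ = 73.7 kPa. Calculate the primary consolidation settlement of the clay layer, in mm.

S_c ≈ 11.4 mm

Final effective stress: σ'_f = 134 + 73.7 = 207.7 kPa.
σ'_f = 207.7 ≤ σ'_p = 335 kPa, so the clay remains overconsolidated and only the recompression index applies:
S_c = C_r·H/(1+e₀)·log₁₀(σ'_f/σ'_0) = 0.027×4/1.8×log₁₀(207.7/134)
    = 0.059999 × 0.19033 = 0.01142 m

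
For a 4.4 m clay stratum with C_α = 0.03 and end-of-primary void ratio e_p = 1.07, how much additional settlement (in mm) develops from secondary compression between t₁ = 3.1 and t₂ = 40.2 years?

Secondary compression: S_s = C_α·H/(1+e_p)·log₁₀(t₂/t₁)
S_s = 0.03×4.4/(1+1.07)×log₁₀(40.2/3.1)
    = 0.06377 × 1.113 = 0.07097 m

S_s ≈ 71 mm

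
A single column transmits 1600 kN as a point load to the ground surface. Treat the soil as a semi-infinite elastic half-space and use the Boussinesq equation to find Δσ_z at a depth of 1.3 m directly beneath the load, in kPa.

Δσ_z ≈ 452 kPa

Boussinesq vertical stress below a point load on an elastic half-space:
Δσ_z = 3P/(2πz²) · [1 + (r/z)²]^(−5/2)
r/z = 0/1.3 = 0; [1+(r/z)²]^(−5/2) = 1.
Δσ_z = 3×1600/(2π×1.3²) × 1 = 452.04 × 1 = 452 kPa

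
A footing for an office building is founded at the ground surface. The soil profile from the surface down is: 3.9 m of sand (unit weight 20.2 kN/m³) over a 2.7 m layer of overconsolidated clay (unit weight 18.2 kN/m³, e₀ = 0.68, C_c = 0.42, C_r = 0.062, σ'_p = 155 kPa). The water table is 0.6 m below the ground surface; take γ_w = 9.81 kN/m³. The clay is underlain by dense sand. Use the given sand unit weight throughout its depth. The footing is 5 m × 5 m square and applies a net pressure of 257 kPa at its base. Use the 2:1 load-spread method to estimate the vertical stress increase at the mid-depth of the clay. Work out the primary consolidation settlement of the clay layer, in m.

Mid-depth of clay below the ground surface: z = 3.9 + 2.7/2 = 5.25 m.
Total vertical stress at mid-clay: σ_v = 20.2×3.9 + 18.2×1.35 = 103.35 kPa.
Pore pressure: u = 9.81×(5.25 − 0.6) = 45.617 kPa.
Initial effective stress: σ'_0 = σ_v − u = 103.35 − 45.617 = 57.733 kPa.
Stress increase at mid-clay by the 2:1 spreading method:
Δσ = qBL/((B+z)(L+z)) = 257×5×5/((5+5.25)(5+5.25)) = 61.154 kPa
Final effective stress: σ'_f = 57.733 + 61.154 = 118.89 kPa.
σ'_f = 118.89 ≤ σ'_p = 155 kPa, so the clay remains overconsolidated and only the recompression index applies:
S_c = C_r·H/(1+e₀)·log₁₀(σ'_f/σ'_0) = 0.062×2.7/1.68×log₁₀(118.89/57.733)
    = 0.09964 × 0.31372 = 0.03126 m

S_c ≈ 0.0313 m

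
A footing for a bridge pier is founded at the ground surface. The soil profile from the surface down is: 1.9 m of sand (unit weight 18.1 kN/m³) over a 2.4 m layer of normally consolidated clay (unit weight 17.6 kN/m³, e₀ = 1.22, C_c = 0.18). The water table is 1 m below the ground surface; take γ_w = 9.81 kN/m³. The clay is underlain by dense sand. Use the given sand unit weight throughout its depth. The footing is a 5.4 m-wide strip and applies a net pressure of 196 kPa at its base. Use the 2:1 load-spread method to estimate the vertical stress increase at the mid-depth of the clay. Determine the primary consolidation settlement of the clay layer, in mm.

Mid-depth of clay below the ground surface: z = 1.9 + 2.4/2 = 3.1 m.
Total vertical stress at mid-clay: σ_v = 18.1×1.9 + 17.6×1.2 = 55.51 kPa.
Pore pressure: u = 9.81×(3.1 − 1) = 20.601 kPa.
Initial effective stress: σ'_0 = σ_v − u = 55.51 − 20.601 = 34.909 kPa.
Stress increase at mid-clay by the 2:1 spreading method:
Δσ = qB/(B+z) = 196×5.4/(5.4+3.1) = 124.52 kPa
Final effective stress: σ'_f = σ'_0 + Δσ = 34.909 + 124.52 = 159.43 kPa.
Normally consolidated clay, so the full stress increment lies on the virgin compression line:
S_c = C_c·H/(1+e₀)·log₁₀(σ'_f/σ'_0) = 0.18×2.4/(1+1.22)×log₁₀(159.43/34.909)
    = 0.19459 × 0.65963 = 0.1284 m

S_c ≈ 128 mm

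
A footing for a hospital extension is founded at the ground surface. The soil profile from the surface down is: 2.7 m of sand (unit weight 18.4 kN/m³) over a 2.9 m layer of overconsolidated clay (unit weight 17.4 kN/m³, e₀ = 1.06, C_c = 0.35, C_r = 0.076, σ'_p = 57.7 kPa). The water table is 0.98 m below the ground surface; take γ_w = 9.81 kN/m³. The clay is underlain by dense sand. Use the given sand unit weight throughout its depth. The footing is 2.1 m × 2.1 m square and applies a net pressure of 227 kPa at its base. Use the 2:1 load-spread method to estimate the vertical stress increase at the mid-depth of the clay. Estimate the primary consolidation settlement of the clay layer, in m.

S_c ≈ 0.0524 m

Mid-depth of clay below the ground surface: z = 2.7 + 2.9/2 = 4.15 m.
Total vertical stress at mid-clay: σ_v = 18.4×2.7 + 17.4×1.45 = 74.91 kPa.
Pore pressure: u = 9.81×(4.15 − 0.98) = 31.098 kPa.
Initial effective stress: σ'_0 = σ_v − u = 74.91 − 31.098 = 43.812 kPa.
Stress increase at mid-clay by the 2:1 spreading method:
Δσ = qBL/((B+z)(L+z)) = 227×2.1×2.1/((2.1+4.15)(2.1+4.15)) = 25.627 kPa
Final effective stress: σ'_f = 43.812 + 25.627 = 69.439 kPa.
σ'_f = 69.439 > σ'_p = 57.7 kPa, so the stress path crosses the preconsolidation pressure — recompression up to σ'_p, then virgin compression beyond:
S_c = H/(1+e₀)·[C_r·log₁₀(σ'_p/σ'_0) + C_c·log₁₀(σ'_f/σ'_p)]
    = 2.9/2.06 × [0.076×log₁₀(57.7/43.812) + 0.35×log₁₀(69.439/57.7)]
    = 1.4078 × [0.0090883 + 0.02815] = 0.05242 m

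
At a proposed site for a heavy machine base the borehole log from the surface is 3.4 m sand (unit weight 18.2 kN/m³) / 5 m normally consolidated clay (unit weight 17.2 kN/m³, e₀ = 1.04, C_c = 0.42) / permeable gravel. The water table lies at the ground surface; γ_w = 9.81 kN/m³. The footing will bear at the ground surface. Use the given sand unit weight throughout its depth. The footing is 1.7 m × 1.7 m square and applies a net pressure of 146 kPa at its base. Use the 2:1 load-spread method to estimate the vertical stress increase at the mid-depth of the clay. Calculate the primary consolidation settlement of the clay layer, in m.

Mid-depth of clay below the ground surface: z = 3.4 + 5/2 = 5.9 m.
Total vertical stress at mid-clay: σ_v = 18.2×3.4 + 17.2×2.5 = 104.88 kPa.
Pore pressure: u = 9.81×(5.9 − 0) = 57.879 kPa.
Initial effective stress: σ'_0 = σ_v − u = 104.88 − 57.879 = 47.001 kPa.
Stress increase at mid-clay by the 2:1 spreading method:
Δσ = qBL/((B+z)(L+z)) = 146×1.7×1.7/((1.7+5.9)(1.7+5.9)) = 7.3051 kPa
Final effective stress: σ'_f = σ'_0 + Δσ = 47.001 + 7.3051 = 54.306 kPa.
Normally consolidated clay, so the full stress increment lies on the virgin compression line:
S_c = C_c·H/(1+e₀)·log₁₀(σ'_f/σ'_0) = 0.42×5/(1+1.04)×log₁₀(54.306/47.001)
    = 1.0294 × 0.062741 = 0.06459 m

S_c ≈ 0.0646 m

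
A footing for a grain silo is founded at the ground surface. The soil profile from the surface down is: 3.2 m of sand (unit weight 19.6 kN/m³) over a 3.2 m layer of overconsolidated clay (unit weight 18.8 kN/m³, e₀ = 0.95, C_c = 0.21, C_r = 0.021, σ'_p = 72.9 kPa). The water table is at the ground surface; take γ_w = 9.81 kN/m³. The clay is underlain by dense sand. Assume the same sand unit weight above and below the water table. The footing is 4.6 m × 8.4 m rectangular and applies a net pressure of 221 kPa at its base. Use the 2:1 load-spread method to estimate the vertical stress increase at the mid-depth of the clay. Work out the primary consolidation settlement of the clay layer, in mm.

S_c ≈ 74.6 mm

Mid-depth of clay below the ground surface: z = 3.2 + 3.2/2 = 4.8 m.
Total vertical stress at mid-clay: σ_v = 19.6×3.2 + 18.8×1.6 = 92.8 kPa.
Pore pressure: u = 9.81×(4.8 − 0) = 47.088 kPa.
Initial effective stress: σ'_0 = σ_v − u = 92.8 − 47.088 = 45.712 kPa.
Stress increase at mid-clay by the 2:1 spreading method:
Δσ = qBL/((B+z)(L+z)) = 221×4.6×8.4/((4.6+4.8)(8.4+4.8)) = 68.822 kPa
Final effective stress: σ'_f = 45.712 + 68.822 = 114.53 kPa.
σ'_f = 114.53 > σ'_p = 72.9 kPa, so the stress path crosses the preconsolidation pressure — recompression up to σ'_p, then virgin compression beyond:
S_c = H/(1+e₀)·[C_r·log₁₀(σ'_p/σ'_0) + C_c·log₁₀(σ'_f/σ'_p)]
    = 3.2/1.95 × [0.021×log₁₀(72.9/45.712) + 0.21×log₁₀(114.53/72.9)]
    = 1.641 × [0.0042566 + 0.0412] = 0.07459 m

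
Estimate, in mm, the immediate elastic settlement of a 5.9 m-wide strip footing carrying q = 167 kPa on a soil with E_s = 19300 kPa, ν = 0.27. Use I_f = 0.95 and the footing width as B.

Immediate (elastic) settlement: S_e = q·B·(1−ν²)/E_s · I_f.
S_e = 167 × 5.9 × (1 − 0.27²) / 19300 × 0.95
    = 167 × 5.9 × 0.9271 / 19300 × 0.95
    = 0.04496 m = 44.96 mm

S_e ≈ 45 mm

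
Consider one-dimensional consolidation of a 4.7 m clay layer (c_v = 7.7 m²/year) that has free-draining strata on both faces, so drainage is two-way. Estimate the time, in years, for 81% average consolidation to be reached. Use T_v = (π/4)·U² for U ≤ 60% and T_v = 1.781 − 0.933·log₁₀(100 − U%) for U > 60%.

t ≈ 0.422 years

Drainage path length: H_d = H/2 = 2.35 m (double drainage).
U > 60%: T_v = 1.781 − 0.933·log₁₀(100 − 81) = 0.58792.
t = T_v·H_d²/c_v = 0.58792×2.35²/7.7 = 0.4217 years.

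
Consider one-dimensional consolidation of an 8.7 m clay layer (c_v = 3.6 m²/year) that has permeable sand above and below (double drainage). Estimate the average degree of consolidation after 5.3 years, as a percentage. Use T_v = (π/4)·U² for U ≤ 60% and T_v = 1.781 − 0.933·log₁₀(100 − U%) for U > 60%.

U ≈ 93.3 %

Drainage path length: H_d = H/2 = 4.35 m (double drainage).
T_v = c_v·t/H_d² = 3.6×5.3/4.35² = 1.0083.
T_v = 1.0083 corresponds to the U > 60% branch:
U = 1 − 10^((1.781 − T_v)/0.933)/100 = 0.9327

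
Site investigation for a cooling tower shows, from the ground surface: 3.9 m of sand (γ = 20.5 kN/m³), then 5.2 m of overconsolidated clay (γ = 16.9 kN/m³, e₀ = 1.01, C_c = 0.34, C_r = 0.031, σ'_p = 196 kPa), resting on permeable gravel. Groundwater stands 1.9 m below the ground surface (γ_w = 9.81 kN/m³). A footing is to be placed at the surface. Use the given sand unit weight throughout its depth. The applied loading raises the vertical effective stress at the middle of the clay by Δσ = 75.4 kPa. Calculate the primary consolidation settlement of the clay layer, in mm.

S_c ≈ 23.4 mm

Mid-depth of clay below the ground surface: z = 3.9 + 5.2/2 = 6.5 m.
Total vertical stress at mid-clay: σ_v = 20.5×3.9 + 16.9×2.6 = 123.89 kPa.
Pore pressure: u = 9.81×(6.5 − 1.9) = 45.126 kPa.
Initial effective stress: σ'_0 = σ_v − u = 123.89 − 45.126 = 78.764 kPa.
Final effective stress: σ'_f = 78.764 + 75.4 = 154.16 kPa.
σ'_f = 154.16 ≤ σ'_p = 196 kPa, so the clay remains overconsolidated and only the recompression index applies:
S_c = C_r·H/(1+e₀)·log₁₀(σ'_f/σ'_0) = 0.031×5.2/2.01×log₁₀(154.16/78.764)
    = 0.0802 × 0.29164 = 0.02339 m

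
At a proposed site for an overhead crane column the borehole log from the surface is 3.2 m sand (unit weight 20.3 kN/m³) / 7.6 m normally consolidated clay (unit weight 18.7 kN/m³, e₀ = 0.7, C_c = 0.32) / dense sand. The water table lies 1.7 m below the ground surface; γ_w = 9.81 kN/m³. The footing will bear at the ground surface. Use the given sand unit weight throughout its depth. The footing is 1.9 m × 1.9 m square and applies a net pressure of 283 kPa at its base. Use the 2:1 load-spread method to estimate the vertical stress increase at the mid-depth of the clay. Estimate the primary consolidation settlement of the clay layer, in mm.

Mid-depth of clay below the ground surface: z = 3.2 + 7.6/2 = 7 m.
Total vertical stress at mid-clay: σ_v = 20.3×3.2 + 18.7×3.8 = 136.02 kPa.
Pore pressure: u = 9.81×(7 − 1.7) = 51.993 kPa.
Initial effective stress: σ'_0 = σ_v − u = 136.02 − 51.993 = 84.027 kPa.
Stress increase at mid-clay by the 2:1 spreading method:
Δσ = qBL/((B+z)(L+z)) = 283×1.9×1.9/((1.9+7)(1.9+7)) = 12.898 kPa
Final effective stress: σ'_f = σ'_0 + Δσ = 84.027 + 12.898 = 96.925 kPa.
Normally consolidated clay, so the full stress increment lies on the virgin compression line:
S_c = C_c·H/(1+e₀)·log₁₀(σ'_f/σ'_0) = 0.32×7.6/(1+0.7)×log₁₀(96.925/84.027)
    = 1.4306 × 0.062017 = 0.08872 m

S_c ≈ 88.7 mm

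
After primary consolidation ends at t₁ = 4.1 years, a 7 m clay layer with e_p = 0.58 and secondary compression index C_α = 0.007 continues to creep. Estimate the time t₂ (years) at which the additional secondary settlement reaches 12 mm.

S_s = C_α·H/(1+e_p)·log₁₀(t₂/t₁) ⇒ log₁₀(t₂/t₁) = S_s·(1+e_p)/(C_α·H).
log₁₀(t₂/t₁) = 0.012 × (1+0.58) / (0.007×7) = 0.3869
t₂ = t₁ × 10^0.3869 = 4.1 × 2.437 = 9.994 years

t₂ ≈ 9.99 years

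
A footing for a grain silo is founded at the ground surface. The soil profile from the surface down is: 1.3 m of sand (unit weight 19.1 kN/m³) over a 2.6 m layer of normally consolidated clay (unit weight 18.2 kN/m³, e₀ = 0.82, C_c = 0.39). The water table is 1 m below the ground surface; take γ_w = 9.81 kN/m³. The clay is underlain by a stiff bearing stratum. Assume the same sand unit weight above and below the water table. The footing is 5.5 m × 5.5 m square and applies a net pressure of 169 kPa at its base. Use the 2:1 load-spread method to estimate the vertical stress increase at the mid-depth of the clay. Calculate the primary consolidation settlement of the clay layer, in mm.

Mid-depth of clay below the ground surface: z = 1.3 + 2.6/2 = 2.6 m.
Total vertical stress at mid-clay: σ_v = 19.1×1.3 + 18.2×1.3 = 48.49 kPa.
Pore pressure: u = 9.81×(2.6 − 1) = 15.696 kPa.
Initial effective stress: σ'_0 = σ_v − u = 48.49 − 15.696 = 32.794 kPa.
Stress increase at mid-clay by the 2:1 spreading method:
Δσ = qBL/((B+z)(L+z)) = 169×5.5×5.5/((5.5+2.6)(5.5+2.6)) = 77.919 kPa
Final effective stress: σ'_f = σ'_0 + Δσ = 32.794 + 77.919 = 110.71 kPa.
Normally consolidated clay, so the full stress increment lies on the virgin compression line:
S_c = C_c·H/(1+e₀)·log₁₀(σ'_f/σ'_0) = 0.39×2.6/(1+0.82)×log₁₀(110.71/32.794)
    = 0.55714 × 0.52839 = 0.2944 m

S_c ≈ 294 mm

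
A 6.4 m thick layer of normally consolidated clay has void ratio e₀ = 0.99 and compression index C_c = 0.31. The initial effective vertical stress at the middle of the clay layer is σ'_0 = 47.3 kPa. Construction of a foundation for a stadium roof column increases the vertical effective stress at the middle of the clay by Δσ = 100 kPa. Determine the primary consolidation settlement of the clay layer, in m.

Final effective stress: σ'_f = σ'_0 + Δσ = 47.3 + 100 = 147.3 kPa.
Normally consolidated clay, so the full stress increment lies on the virgin compression line:
S_c = C_c·H/(1+e₀)·log₁₀(σ'_f/σ'_0) = 0.31×6.4/(1+0.99)×log₁₀(147.3/47.3)
    = 0.99698 × 0.49334 = 0.4919 m

S_c ≈ 0.492 m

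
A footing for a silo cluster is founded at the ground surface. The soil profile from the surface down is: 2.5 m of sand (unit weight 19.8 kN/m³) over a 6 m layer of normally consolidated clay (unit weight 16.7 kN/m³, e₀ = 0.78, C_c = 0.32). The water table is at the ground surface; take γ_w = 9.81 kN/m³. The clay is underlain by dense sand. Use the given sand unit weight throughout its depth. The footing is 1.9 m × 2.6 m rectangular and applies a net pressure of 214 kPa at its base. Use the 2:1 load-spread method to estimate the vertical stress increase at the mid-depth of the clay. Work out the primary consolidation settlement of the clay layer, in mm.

S_c ≈ 153 mm

Mid-depth of clay below the ground surface: z = 2.5 + 6/2 = 5.5 m.
Total vertical stress at mid-clay: σ_v = 19.8×2.5 + 16.7×3 = 99.6 kPa.
Pore pressure: u = 9.81×(5.5 − 0) = 53.955 kPa.
Initial effective stress: σ'_0 = σ_v − u = 99.6 − 53.955 = 45.645 kPa.
Stress increase at mid-clay by the 2:1 spreading method:
Δσ = qBL/((B+z)(L+z)) = 214×1.9×2.6/((1.9+5.5)(2.6+5.5)) = 17.637 kPa
Final effective stress: σ'_f = σ'_0 + Δσ = 45.645 + 17.637 = 63.282 kPa.
Normally consolidated clay, so the full stress increment lies on the virgin compression line:
S_c = C_c·H/(1+e₀)·log₁₀(σ'_f/σ'_0) = 0.32×6/(1+0.78)×log₁₀(63.282/45.645)
    = 1.0787 × 0.14189 = 0.1531 m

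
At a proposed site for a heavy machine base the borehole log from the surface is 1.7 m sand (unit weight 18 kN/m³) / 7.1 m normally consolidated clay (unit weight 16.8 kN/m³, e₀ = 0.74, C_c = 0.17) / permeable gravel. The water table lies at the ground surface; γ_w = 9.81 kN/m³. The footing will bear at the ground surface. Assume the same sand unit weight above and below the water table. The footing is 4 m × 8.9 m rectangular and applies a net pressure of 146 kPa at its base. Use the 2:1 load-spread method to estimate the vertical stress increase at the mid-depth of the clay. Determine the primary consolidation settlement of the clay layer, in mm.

Mid-depth of clay below the ground surface: z = 1.7 + 7.1/2 = 5.25 m.
Total vertical stress at mid-clay: σ_v = 18×1.7 + 16.8×3.55 = 90.24 kPa.
Pore pressure: u = 9.81×(5.25 − 0) = 51.503 kPa.
Initial effective stress: σ'_0 = σ_v − u = 90.24 − 51.503 = 38.737 kPa.
Stress increase at mid-clay by the 2:1 spreading method:
Δσ = qBL/((B+z)(L+z)) = 146×4×8.9/((4+5.25)(8.9+5.25)) = 39.71 kPa
Final effective stress: σ'_f = σ'_0 + Δσ = 38.737 + 39.71 = 78.447 kPa.
Normally consolidated clay, so the full stress increment lies on the virgin compression line:
S_c = C_c·H/(1+e₀)·log₁₀(σ'_f/σ'_0) = 0.17×7.1/(1+0.74)×log₁₀(78.447/38.737)
    = 0.69368 × 0.30645 = 0.2126 m

S_c ≈ 213 mm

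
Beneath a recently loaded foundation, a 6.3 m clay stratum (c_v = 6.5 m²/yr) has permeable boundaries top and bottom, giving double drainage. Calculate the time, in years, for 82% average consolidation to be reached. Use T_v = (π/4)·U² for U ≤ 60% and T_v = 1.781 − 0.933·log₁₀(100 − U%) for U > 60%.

Drainage path length: H_d = H/2 = 3.15 m (double drainage).
U > 60%: T_v = 1.781 − 0.933·log₁₀(100 − 82) = 0.60983.
t = T_v·H_d²/c_v = 0.60983×3.15²/6.5 = 0.9309 years.

t ≈ 0.931 years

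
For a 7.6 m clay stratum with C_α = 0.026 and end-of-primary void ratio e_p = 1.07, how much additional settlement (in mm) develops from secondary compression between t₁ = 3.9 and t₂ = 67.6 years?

S_s ≈ 118 mm

Secondary compression: S_s = C_α·H/(1+e_p)·log₁₀(t₂/t₁)
S_s = 0.026×7.6/(1+1.07)×log₁₀(67.6/3.9)
    = 0.09546 × 1.239 = 0.1183 m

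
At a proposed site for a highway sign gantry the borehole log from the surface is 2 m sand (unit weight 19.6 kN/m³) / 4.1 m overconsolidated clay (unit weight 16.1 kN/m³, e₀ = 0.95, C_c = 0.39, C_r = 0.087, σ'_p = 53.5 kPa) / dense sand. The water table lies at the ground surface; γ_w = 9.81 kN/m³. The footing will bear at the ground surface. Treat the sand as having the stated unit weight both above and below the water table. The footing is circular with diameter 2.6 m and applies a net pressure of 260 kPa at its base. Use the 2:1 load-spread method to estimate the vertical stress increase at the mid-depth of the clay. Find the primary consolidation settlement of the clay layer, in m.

Mid-depth of clay below the ground surface: z = 2 + 4.1/2 = 4.05 m.
Total vertical stress at mid-clay: σ_v = 19.6×2 + 16.1×2.05 = 72.205 kPa.
Pore pressure: u = 9.81×(4.05 − 0) = 39.73 kPa.
Initial effective stress: σ'_0 = σ_v − u = 72.205 − 39.73 = 32.475 kPa.
Stress increase at mid-clay by the 2:1 spreading method:
Δσ ≈ qD²/(D+z)² = 260×2.6²/(2.6+4.05)² = 39.744 kPa
Final effective stress: σ'_f = 32.475 + 39.744 = 72.219 kPa.
σ'_f = 72.219 > σ'_p = 53.5 kPa, so the stress path crosses the preconsolidation pressure — recompression up to σ'_p, then virgin compression beyond:
S_c = H/(1+e₀)·[C_r·log₁₀(σ'_p/σ'_0) + C_c·log₁₀(σ'_f/σ'_p)]
    = 4.1/1.95 × [0.087×log₁₀(53.5/32.475) + 0.39×log₁₀(72.219/53.5)]
    = 2.1026 × [0.018862 + 0.050816] = 0.1465 m

S_c ≈ 0.147 m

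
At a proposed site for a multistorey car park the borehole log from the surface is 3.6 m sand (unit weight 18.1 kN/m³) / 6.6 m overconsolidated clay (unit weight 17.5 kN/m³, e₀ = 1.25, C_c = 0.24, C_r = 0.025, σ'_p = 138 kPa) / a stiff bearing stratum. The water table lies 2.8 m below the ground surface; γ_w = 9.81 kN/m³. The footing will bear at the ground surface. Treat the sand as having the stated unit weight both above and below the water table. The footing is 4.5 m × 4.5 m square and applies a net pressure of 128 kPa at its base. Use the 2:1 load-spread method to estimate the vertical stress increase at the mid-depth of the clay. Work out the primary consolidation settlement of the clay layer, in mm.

Mid-depth of clay below the ground surface: z = 3.6 + 6.6/2 = 6.9 m.
Total vertical stress at mid-clay: σ_v = 18.1×3.6 + 17.5×3.3 = 122.91 kPa.
Pore pressure: u = 9.81×(6.9 − 2.8) = 40.221 kPa.
Initial effective stress: σ'_0 = σ_v − u = 122.91 − 40.221 = 82.689 kPa.
Stress increase at mid-clay by the 2:1 spreading method:
Δσ = qBL/((B+z)(L+z)) = 128×4.5×4.5/((4.5+6.9)(4.5+6.9)) = 19.945 kPa
Final effective stress: σ'_f = 82.689 + 19.945 = 102.63 kPa.
σ'_f = 102.63 ≤ σ'_p = 138 kPa, so the clay remains overconsolidated and only the recompression index applies:
S_c = C_r·H/(1+e₀)·log₁₀(σ'_f/σ'_0) = 0.025×6.6/2.25×log₁₀(102.63/82.689)
    = 0.073333 × 0.093827 = 0.006881 m

S_c ≈ 6.88 mm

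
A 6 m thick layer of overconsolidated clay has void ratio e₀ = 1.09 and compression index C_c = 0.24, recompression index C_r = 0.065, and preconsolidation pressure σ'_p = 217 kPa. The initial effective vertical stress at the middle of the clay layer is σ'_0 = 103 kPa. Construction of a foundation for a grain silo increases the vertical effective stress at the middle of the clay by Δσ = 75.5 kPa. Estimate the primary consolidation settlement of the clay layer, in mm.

Final effective stress: σ'_f = 103 + 75.5 = 178.5 kPa.
σ'_f = 178.5 ≤ σ'_p = 217 kPa, so the clay remains overconsolidated and only the recompression index applies:
S_c = C_r·H/(1+e₀)·log₁₀(σ'_f/σ'_0) = 0.065×6/2.09×log₁₀(178.5/103)
    = 0.1866 × 0.2388 = 0.04456 m

S_c ≈ 44.6 mm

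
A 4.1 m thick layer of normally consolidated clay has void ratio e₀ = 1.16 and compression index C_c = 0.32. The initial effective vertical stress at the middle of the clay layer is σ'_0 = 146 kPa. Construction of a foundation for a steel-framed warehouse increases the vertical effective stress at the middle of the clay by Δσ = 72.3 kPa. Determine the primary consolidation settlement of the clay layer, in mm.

S_c ≈ 106 mm

Final effective stress: σ'_f = σ'_0 + Δσ = 146 + 72.3 = 218.3 kPa.
Normally consolidated clay, so the full stress increment lies on the virgin compression line:
S_c = C_c·H/(1+e₀)·log₁₀(σ'_f/σ'_0) = 0.32×4.1/(1+1.16)×log₁₀(218.3/146)
    = 0.60741 × 0.1747 = 0.1061 m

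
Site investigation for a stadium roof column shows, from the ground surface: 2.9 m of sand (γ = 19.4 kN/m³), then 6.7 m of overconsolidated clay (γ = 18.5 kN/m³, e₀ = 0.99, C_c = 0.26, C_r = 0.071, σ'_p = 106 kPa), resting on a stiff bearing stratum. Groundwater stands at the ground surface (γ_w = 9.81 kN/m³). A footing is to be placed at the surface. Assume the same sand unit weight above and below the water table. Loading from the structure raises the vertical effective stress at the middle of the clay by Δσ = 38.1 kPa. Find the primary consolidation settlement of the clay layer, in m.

Mid-depth of clay below the ground surface: z = 2.9 + 6.7/2 = 6.25 m.
Total vertical stress at mid-clay: σ_v = 19.4×2.9 + 18.5×3.35 = 118.23 kPa.
Pore pressure: u = 9.81×(6.25 − 0) = 61.312 kPa.
Initial effective stress: σ'_0 = σ_v − u = 118.23 − 61.312 = 56.918 kPa.
Final effective stress: σ'_f = 56.918 + 38.1 = 95.018 kPa.
σ'_f = 95.018 ≤ σ'_p = 106 kPa, so the clay remains overconsolidated and only the recompression index applies:
S_c = C_r·H/(1+e₀)·log₁₀(σ'_f/σ'_0) = 0.071×6.7/1.99×log₁₀(95.018/56.918)
    = 0.23904 × 0.22256 = 0.0532 m

S_c ≈ 0.0532 m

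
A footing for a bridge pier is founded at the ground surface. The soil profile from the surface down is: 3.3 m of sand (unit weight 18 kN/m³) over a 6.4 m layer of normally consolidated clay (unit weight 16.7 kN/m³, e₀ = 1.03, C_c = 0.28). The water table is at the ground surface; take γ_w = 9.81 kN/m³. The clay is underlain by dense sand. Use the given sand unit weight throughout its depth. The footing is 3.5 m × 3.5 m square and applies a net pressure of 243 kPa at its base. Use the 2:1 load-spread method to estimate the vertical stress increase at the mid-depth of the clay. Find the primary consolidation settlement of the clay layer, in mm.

Mid-depth of clay below the ground surface: z = 3.3 + 6.4/2 = 6.5 m.
Total vertical stress at mid-clay: σ_v = 18×3.3 + 16.7×3.2 = 112.84 kPa.
Pore pressure: u = 9.81×(6.5 − 0) = 63.765 kPa.
Initial effective stress: σ'_0 = σ_v − u = 112.84 − 63.765 = 49.075 kPa.
Stress increase at mid-clay by the 2:1 spreading method:
Δσ = qBL/((B+z)(L+z)) = 243×3.5×3.5/((3.5+6.5)(3.5+6.5)) = 29.767 kPa
Final effective stress: σ'_f = σ'_0 + Δσ = 49.075 + 29.767 = 78.842 kPa.
Normally consolidated clay, so the full stress increment lies on the virgin compression line:
S_c = C_c·H/(1+e₀)·log₁₀(σ'_f/σ'_0) = 0.28×6.4/(1+1.03)×log₁₀(78.842/49.075)
    = 0.88276 × 0.2059 = 0.1818 m

S_c ≈ 182 mm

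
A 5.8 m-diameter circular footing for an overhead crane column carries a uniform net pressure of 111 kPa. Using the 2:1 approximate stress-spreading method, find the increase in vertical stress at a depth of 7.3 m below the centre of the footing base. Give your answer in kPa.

Δσ_z ≈ 21.8 kPa

By the 2:1 method the load spreads at 1 horizontal : 2 vertical, so at depth z the loaded area has grown by z in each plan dimension:
Δσ ≈ qD²/(D+z)² = 111×5.8²/(5.8+7.3)² = 21.759 kPa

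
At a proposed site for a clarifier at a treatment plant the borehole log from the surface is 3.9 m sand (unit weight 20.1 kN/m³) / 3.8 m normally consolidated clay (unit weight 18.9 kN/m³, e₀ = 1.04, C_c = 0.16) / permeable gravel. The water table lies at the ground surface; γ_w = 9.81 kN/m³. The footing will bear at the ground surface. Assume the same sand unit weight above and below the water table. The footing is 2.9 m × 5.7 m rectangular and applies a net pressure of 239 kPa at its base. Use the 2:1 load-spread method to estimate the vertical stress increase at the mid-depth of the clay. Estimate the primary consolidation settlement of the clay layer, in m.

S_c ≈ 0.0678 m

Mid-depth of clay below the ground surface: z = 3.9 + 3.8/2 = 5.8 m.
Total vertical stress at mid-clay: σ_v = 20.1×3.9 + 18.9×1.9 = 114.3 kPa.
Pore pressure: u = 9.81×(5.8 − 0) = 56.898 kPa.
Initial effective stress: σ'_0 = σ_v − u = 114.3 − 56.898 = 57.402 kPa.
Stress increase at mid-clay by the 2:1 spreading method:
Δσ = qBL/((B+z)(L+z)) = 239×2.9×5.7/((2.9+5.8)(5.7+5.8)) = 39.487 kPa
Final effective stress: σ'_f = σ'_0 + Δσ = 57.402 + 39.487 = 96.889 kPa.
Normally consolidated clay, so the full stress increment lies on the virgin compression line:
S_c = C_c·H/(1+e₀)·log₁₀(σ'_f/σ'_0) = 0.16×3.8/(1+1.04)×log₁₀(96.889/57.402)
    = 0.29804 × 0.22735 = 0.06776 m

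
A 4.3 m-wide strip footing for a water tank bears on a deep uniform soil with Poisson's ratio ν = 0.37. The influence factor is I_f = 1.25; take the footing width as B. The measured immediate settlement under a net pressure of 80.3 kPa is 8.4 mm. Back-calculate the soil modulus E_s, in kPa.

E_s ≈ 44300 kPa

S_e = q·B·(1−ν²)/E_s · I_f  ⇒  E_s = q·B·(1−ν²)·I_f / S_e.
E_s = 80.3 × 4.3 × 0.8631 × 1.25 / 0.0084 = 44350 kPa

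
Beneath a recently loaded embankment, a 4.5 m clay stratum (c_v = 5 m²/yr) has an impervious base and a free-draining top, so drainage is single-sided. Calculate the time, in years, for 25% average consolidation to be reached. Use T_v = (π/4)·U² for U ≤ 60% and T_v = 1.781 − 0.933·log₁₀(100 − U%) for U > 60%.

t ≈ 0.199 years

Drainage path length: H_d = H = 4.5 m (single drainage).
U ≤ 60%: T_v = (π/4)·U² = (π/4)×0.25² = 0.049087.
t = T_v·H_d²/c_v = 0.049087×4.5²/5 = 0.1988 years.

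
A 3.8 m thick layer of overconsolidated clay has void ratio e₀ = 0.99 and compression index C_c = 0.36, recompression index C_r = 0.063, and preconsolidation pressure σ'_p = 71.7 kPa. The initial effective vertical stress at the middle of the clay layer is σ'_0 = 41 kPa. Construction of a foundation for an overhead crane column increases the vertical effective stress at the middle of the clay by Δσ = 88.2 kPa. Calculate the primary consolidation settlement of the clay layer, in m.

S_c ≈ 0.205 m

Final effective stress: σ'_f = 41 + 88.2 = 129.2 kPa.
σ'_f = 129.2 > σ'_p = 71.7 kPa, so the stress path crosses the preconsolidation pressure — recompression up to σ'_p, then virgin compression beyond:
S_c = H/(1+e₀)·[C_r·log₁₀(σ'_p/σ'_0) + C_c·log₁₀(σ'_f/σ'_p)]
    = 3.8/1.99 × [0.063×log₁₀(71.7/41) + 0.36×log₁₀(129.2/71.7)]
    = 1.9095 × [0.015292 + 0.092068] = 0.205 m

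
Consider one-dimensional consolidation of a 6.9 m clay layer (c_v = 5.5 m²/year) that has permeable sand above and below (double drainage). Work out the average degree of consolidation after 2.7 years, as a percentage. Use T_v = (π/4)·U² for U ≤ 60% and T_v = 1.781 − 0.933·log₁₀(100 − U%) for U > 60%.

Drainage path length: H_d = H/2 = 3.45 m (double drainage).
T_v = c_v·t/H_d² = 5.5×2.7/3.45² = 1.2476.
T_v = 1.2476 corresponds to the U > 60% branch:
U = 1 − 10^((1.781 − T_v)/0.933)/100 = 0.9627

U ≈ 96.3 %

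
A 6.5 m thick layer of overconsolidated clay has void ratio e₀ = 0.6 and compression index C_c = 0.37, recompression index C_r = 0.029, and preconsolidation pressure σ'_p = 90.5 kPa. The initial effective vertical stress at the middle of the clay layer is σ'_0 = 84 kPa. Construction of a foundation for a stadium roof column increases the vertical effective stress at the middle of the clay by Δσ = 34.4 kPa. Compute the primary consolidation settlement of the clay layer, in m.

S_c ≈ 0.179 m

Final effective stress: σ'_f = 84 + 34.4 = 118.4 kPa.
σ'_f = 118.4 > σ'_p = 90.5 kPa, so the stress path crosses the preconsolidation pressure — recompression up to σ'_p, then virgin compression beyond:
S_c = H/(1+e₀)·[C_r·log₁₀(σ'_p/σ'_0) + C_c·log₁₀(σ'_f/σ'_p)]
    = 6.5/1.6 × [0.029×log₁₀(90.5/84) + 0.37×log₁₀(118.4/90.5)]
    = 4.0625 × [0.00093871 + 0.04318] = 0.1792 m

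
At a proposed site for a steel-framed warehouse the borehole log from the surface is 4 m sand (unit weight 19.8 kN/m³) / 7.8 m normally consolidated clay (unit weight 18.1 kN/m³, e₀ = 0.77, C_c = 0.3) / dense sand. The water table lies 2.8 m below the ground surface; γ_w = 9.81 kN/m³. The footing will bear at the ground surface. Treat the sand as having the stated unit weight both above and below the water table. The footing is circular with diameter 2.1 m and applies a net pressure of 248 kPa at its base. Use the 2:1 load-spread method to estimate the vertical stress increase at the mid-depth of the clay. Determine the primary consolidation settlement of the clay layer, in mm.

Mid-depth of clay below the ground surface: z = 4 + 7.8/2 = 7.9 m.
Total vertical stress at mid-clay: σ_v = 19.8×4 + 18.1×3.9 = 149.79 kPa.
Pore pressure: u = 9.81×(7.9 − 2.8) = 50.031 kPa.
Initial effective stress: σ'_0 = σ_v − u = 149.79 − 50.031 = 99.759 kPa.
Stress increase at mid-clay by the 2:1 spreading method:
Δσ ≈ qD²/(D+z)² = 248×2.1²/(2.1+7.9)² = 10.937 kPa
Final effective stress: σ'_f = σ'_0 + Δσ = 99.759 + 10.937 = 110.7 kPa.
Normally consolidated clay, so the full stress increment lies on the virgin compression line:
S_c = C_c·H/(1+e₀)·log₁₀(σ'_f/σ'_0) = 0.3×7.8/(1+0.77)×log₁₀(110.7/99.759)
    = 1.322 × 0.045196 = 0.05975 m

S_c ≈ 59.7 mm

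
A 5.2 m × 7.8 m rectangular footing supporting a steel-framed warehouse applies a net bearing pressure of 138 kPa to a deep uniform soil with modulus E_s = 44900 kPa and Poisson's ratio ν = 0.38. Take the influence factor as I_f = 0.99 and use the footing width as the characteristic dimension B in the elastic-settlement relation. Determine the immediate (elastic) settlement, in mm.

Immediate (elastic) settlement: S_e = q·B·(1−ν²)/E_s · I_f.
S_e = 138 × 5.2 × (1 − 0.38²) / 44900 × 0.99
    = 138 × 5.2 × 0.8556 / 44900 × 0.99
    = 0.01354 m = 13.54 mm

S_e ≈ 13.5 mm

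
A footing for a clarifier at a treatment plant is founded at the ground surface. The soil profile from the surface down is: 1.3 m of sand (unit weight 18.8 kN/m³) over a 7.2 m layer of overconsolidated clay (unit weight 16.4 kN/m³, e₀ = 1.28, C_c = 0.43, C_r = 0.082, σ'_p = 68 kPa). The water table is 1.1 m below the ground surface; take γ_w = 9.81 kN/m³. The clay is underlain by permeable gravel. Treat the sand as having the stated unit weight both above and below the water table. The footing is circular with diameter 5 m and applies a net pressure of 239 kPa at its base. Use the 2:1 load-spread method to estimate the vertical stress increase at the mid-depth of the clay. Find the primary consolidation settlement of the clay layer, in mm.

S_c ≈ 312 mm

Mid-depth of clay below the ground surface: z = 1.3 + 7.2/2 = 4.9 m.
Total vertical stress at mid-clay: σ_v = 18.8×1.3 + 16.4×3.6 = 83.48 kPa.
Pore pressure: u = 9.81×(4.9 − 1.1) = 37.278 kPa.
Initial effective stress: σ'_0 = σ_v − u = 83.48 − 37.278 = 46.202 kPa.
Stress increase at mid-clay by the 2:1 spreading method:
Δσ ≈ qD²/(D+z)² = 239×5²/(5+4.9)² = 60.963 kPa
Final effective stress: σ'_f = 46.202 + 60.963 = 107.16 kPa.
σ'_f = 107.16 > σ'_p = 68 kPa, so the stress path crosses the preconsolidation pressure — recompression up to σ'_p, then virgin compression beyond:
S_c = H/(1+e₀)·[C_r·log₁₀(σ'_p/σ'_0) + C_c·log₁₀(σ'_f/σ'_p)]
    = 7.2/2.28 × [0.082×log₁₀(68/46.202) + 0.43×log₁₀(107.16/68)]
    = 3.1579 × [0.013764 + 0.084935] = 0.3117 m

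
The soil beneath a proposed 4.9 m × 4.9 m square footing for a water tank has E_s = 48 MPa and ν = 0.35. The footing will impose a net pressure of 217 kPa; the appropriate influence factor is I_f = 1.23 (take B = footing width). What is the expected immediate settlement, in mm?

Immediate (elastic) settlement: S_e = q·B·(1−ν²)/E_s · I_f.
E_s = 48 MPa = 48000 kPa.
S_e = 217 × 4.9 × (1 − 0.35²) / 48000 × 1.23
    = 217 × 4.9 × 0.8775 / 48000 × 1.23
    = 0.02391 m = 23.91 mm

S_e ≈ 23.9 mm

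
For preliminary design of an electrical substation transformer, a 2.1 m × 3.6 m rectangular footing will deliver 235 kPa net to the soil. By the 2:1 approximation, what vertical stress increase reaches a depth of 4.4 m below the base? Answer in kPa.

By the 2:1 method the load spreads at 1 horizontal : 2 vertical, so at depth z the loaded area has grown by z in each plan dimension:
Δσ = qBL/((B+z)(L+z)) = 235×2.1×3.6/((2.1+4.4)(3.6+4.4)) = 34.165 kPa

Δσ_z ≈ 34.2 kPa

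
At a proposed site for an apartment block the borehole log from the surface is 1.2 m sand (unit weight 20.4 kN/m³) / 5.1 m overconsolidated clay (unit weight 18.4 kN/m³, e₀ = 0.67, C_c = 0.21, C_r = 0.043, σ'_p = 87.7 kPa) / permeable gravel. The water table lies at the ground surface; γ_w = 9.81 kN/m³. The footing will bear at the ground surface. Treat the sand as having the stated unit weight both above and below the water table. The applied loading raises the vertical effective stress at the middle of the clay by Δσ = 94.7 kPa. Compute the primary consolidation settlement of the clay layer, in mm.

S_c ≈ 161 mm

Mid-depth of clay below the ground surface: z = 1.2 + 5.1/2 = 3.75 m.
Total vertical stress at mid-clay: σ_v = 20.4×1.2 + 18.4×2.55 = 71.4 kPa.
Pore pressure: u = 9.81×(3.75 − 0) = 36.788 kPa.
Initial effective stress: σ'_0 = σ_v − u = 71.4 − 36.788 = 34.612 kPa.
Final effective stress: σ'_f = 34.612 + 94.7 = 129.31 kPa.
σ'_f = 129.31 > σ'_p = 87.7 kPa, so the stress path crosses the preconsolidation pressure — recompression up to σ'_p, then virgin compression beyond:
S_c = H/(1+e₀)·[C_r·log₁₀(σ'_p/σ'_0) + C_c·log₁₀(σ'_f/σ'_p)]
    = 5.1/1.67 × [0.043×log₁₀(87.7/34.612) + 0.21×log₁₀(129.31/87.7)]
    = 3.0539 × [0.017362 + 0.035413] = 0.1612 m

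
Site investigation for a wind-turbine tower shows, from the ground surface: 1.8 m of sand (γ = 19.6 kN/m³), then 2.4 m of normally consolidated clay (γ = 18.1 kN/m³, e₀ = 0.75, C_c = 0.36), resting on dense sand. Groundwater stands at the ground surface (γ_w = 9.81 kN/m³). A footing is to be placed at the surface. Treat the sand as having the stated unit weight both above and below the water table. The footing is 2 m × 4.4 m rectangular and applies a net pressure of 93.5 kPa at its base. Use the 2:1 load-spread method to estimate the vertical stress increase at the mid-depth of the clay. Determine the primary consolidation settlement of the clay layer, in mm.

Mid-depth of clay below the ground surface: z = 1.8 + 2.4/2 = 3 m.
Total vertical stress at mid-clay: σ_v = 19.6×1.8 + 18.1×1.2 = 57 kPa.
Pore pressure: u = 9.81×(3 − 0) = 29.43 kPa.
Initial effective stress: σ'_0 = σ_v − u = 57 − 29.43 = 27.57 kPa.
Stress increase at mid-clay by the 2:1 spreading method:
Δσ = qBL/((B+z)(L+z)) = 93.5×2×4.4/((2+3)(4.4+3)) = 22.238 kPa
Final effective stress: σ'_f = σ'_0 + Δσ = 27.57 + 22.238 = 49.808 kPa.
Normally consolidated clay, so the full stress increment lies on the virgin compression line:
S_c = C_c·H/(1+e₀)·log₁₀(σ'_f/σ'_0) = 0.36×2.4/(1+0.75)×log₁₀(49.808/27.57)
    = 0.49371 × 0.25686 = 0.1268 m

S_c ≈ 127 mm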